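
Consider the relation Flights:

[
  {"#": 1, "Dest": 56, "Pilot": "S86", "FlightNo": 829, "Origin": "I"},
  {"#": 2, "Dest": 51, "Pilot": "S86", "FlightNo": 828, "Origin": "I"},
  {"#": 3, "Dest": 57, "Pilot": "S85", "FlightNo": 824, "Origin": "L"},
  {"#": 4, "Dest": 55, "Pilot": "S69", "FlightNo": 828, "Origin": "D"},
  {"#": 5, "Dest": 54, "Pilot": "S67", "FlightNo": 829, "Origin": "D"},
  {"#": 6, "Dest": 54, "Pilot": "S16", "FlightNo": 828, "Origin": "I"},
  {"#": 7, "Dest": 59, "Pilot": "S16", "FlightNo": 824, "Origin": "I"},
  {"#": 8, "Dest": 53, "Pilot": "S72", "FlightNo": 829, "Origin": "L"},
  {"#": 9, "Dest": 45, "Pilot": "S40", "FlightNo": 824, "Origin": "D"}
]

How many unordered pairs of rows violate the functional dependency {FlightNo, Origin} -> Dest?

1

(FlightNo=828, Origin=I): violating pairs (2,6) — 1 pair.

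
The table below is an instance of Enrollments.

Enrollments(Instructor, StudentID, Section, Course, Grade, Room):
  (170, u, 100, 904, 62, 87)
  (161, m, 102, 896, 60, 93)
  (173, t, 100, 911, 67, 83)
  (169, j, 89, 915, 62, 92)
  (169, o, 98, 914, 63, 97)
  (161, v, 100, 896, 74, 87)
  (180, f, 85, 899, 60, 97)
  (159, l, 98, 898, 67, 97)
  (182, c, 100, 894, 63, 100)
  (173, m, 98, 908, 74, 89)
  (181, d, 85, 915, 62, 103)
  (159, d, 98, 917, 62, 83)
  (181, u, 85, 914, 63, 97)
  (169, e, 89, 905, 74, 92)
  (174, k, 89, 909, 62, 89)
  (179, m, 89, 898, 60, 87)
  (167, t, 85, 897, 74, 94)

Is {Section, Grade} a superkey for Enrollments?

Two distinct rows share (Section=89, Grade=62), so {Section, Grade} does not determine every attribute — not a superkey.

No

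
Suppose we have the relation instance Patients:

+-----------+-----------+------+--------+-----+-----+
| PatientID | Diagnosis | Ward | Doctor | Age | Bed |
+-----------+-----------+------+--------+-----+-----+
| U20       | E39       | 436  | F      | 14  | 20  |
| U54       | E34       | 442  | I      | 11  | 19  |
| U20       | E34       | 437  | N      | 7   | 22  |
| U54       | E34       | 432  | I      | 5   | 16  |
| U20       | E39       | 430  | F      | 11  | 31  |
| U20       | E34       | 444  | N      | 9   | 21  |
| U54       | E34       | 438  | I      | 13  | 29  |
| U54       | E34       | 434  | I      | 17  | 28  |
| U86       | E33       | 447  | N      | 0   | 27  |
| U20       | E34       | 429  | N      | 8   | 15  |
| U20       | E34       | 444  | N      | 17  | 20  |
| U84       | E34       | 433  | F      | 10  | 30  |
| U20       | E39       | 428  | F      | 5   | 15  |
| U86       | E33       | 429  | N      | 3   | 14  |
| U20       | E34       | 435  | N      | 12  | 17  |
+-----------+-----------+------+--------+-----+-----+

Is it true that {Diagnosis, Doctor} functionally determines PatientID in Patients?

(Diagnosis=E39, Doctor=F): 3 rows → PatientID = U20, U20, U20 ✓
(Diagnosis=E34, Doctor=I): 4 rows → PatientID = U54, U54, U54, U54 ✓
(Diagnosis=E34, Doctor=N): 5 rows → PatientID = U20, U20, U20, U20, U20 ✓
(Diagnosis=E33, Doctor=N): 2 rows → PatientID = U86, U86 ✓
(Diagnosis=E34, Doctor=F): 1 row → PatientID = U84 ✓
Every {Diagnosis, Doctor} value is associated with a single PatientID value, so {Diagnosis, Doctor} → PatientID holds.

Yes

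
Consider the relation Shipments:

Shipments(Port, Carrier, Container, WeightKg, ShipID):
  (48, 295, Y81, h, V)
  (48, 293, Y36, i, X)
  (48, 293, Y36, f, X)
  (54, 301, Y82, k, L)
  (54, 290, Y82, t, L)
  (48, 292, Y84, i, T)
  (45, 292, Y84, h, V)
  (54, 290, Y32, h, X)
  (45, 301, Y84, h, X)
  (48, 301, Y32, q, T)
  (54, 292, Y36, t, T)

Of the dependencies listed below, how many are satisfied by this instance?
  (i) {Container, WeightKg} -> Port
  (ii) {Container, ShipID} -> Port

(i) {Container, WeightKg} -> Port: every LHS value maps to a single RHS value — holds.
(ii) {Container, ShipID} -> Port: every LHS value maps to a single RHS value — holds.
2 of the 2 dependencies hold.

2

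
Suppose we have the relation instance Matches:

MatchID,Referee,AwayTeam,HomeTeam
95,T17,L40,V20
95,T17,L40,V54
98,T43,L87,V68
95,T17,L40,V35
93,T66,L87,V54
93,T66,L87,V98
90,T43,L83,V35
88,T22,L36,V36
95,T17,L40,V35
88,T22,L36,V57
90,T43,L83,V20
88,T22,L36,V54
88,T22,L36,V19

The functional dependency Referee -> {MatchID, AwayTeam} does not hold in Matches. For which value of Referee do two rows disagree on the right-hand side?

Referee=T17: 4 rows → {MatchID,AwayTeam} = (95, L40), (95, L40), (95, L40), (95, L40) ✓
Referee=T43: 3 rows → {MatchID,AwayTeam} takes values {(98, L87), (90, L83)} — violation
Referee=T66: 2 rows → {MatchID,AwayTeam} = (93, L87), (93, L87) ✓
Referee=T22: 4 rows → {MatchID,AwayTeam} = (88, L36), (88, L36), (88, L36), (88, L36) ✓
The only Referee value with inconsistent RHS is Referee=T43.

T43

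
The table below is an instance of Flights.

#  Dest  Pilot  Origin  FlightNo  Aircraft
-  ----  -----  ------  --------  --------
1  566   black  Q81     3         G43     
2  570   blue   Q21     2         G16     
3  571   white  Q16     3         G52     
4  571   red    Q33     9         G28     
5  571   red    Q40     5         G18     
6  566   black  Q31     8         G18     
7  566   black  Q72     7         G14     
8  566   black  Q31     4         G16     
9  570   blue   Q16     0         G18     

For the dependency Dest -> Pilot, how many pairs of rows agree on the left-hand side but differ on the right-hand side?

2

Dest=566: all 4 rows agree on Pilot — 0 pairs.
Dest=570: all 2 rows agree on Pilot — 0 pairs.
Dest=571: violating pairs (3,4), (3,5) — 2 pairs.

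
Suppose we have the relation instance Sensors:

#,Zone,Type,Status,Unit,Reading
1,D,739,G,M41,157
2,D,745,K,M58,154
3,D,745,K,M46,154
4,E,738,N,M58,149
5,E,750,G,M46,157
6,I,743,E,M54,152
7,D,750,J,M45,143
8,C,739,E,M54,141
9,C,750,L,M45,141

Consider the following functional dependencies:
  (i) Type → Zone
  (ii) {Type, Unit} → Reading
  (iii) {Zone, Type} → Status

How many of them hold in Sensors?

(i) Type → Zone: Type=739: rows 1, 8 → Zone takes values {D, C} — violation; Type=750: rows 5, 7, 9 → Zone takes values {E, D, C} — violation — fails.
(ii) {Type, Unit} → Reading: (Type=750, Unit=M45): rows 7, 9 → Reading takes values {143, 141} — violation — fails.
(iii) {Zone, Type} → Status: every LHS value maps to a single RHS value — holds.
1 of the 3 dependencies holds.

1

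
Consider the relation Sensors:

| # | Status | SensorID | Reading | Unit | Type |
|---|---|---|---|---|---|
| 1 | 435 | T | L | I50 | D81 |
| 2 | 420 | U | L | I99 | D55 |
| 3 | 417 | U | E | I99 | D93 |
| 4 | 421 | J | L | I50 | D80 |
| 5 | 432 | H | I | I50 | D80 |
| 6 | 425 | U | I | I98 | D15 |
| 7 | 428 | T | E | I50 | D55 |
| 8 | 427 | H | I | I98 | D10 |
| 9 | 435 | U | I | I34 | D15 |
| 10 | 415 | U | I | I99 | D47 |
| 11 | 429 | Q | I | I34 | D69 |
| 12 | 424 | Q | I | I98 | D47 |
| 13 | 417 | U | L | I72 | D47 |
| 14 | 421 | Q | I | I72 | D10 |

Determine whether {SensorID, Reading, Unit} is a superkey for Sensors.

All 14 rows have distinct {SensorID, Reading, Unit} values, so {SensorID, Reading, Unit} → (all attributes) holds and {SensorID, Reading, Unit} is a superkey.

Yes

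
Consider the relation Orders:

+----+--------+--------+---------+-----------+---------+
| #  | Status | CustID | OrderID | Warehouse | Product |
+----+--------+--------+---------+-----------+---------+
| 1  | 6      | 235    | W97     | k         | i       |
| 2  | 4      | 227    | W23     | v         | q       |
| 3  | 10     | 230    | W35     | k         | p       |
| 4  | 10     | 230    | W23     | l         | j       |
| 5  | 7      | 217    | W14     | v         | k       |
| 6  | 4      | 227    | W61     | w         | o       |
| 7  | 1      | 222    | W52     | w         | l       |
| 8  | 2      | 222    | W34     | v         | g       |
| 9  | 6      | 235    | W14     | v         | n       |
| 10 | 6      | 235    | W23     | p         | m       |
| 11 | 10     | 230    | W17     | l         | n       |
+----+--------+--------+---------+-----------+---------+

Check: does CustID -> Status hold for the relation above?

CustID=235: rows 1, 9, 10 → Status = 6, 6, 6 ✓
CustID=227: rows 2, 6 → Status = 4, 4 ✓
CustID=230: rows 3, 4, 11 → Status = 10, 10, 10 ✓
CustID=217: row 5 → Status = 7 ✓
CustID=222: rows 7, 8 → Status takes values {1, 2} — violation
Two rows agree on CustID but differ on Status, so CustID -> Status does not hold.

No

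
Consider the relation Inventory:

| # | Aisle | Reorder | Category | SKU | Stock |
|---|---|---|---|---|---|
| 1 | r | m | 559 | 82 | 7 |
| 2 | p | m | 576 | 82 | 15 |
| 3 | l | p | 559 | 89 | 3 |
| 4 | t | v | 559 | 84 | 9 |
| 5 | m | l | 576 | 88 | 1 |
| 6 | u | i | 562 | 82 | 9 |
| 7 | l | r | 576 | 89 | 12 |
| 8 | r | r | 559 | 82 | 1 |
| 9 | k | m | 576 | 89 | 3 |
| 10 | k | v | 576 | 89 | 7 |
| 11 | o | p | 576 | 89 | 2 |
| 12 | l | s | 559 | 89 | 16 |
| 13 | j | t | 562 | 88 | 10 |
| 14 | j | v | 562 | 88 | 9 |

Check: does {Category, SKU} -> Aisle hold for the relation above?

No

(Category=559, SKU=82): rows 1, 8 → Aisle = r, r ✓
(Category=576, SKU=82): row 2 → Aisle = p ✓
(Category=559, SKU=89): rows 3, 12 → Aisle = l, l ✓
(Category=559, SKU=84): row 4 → Aisle = t ✓
(Category=576, SKU=88): row 5 → Aisle = m ✓
(Category=562, SKU=82): row 6 → Aisle = u ✓
(Category=576, SKU=89): rows 7, 9, 10, 11 → Aisle takes values {l, k, o} — violation
(Category=562, SKU=88): rows 13, 14 → Aisle = j, j ✓
Two rows agree on {Category, SKU} but differ on Aisle, so {Category, SKU} -> Aisle does not hold.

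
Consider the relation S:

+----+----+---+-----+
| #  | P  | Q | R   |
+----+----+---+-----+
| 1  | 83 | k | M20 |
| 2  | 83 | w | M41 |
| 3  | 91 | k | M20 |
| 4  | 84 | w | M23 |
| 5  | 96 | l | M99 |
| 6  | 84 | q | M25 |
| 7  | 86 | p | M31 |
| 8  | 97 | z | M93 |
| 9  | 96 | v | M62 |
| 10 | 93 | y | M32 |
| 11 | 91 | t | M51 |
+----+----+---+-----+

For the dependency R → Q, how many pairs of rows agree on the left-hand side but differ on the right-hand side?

R=M20: all 2 rows agree on Q — 0 pairs.

0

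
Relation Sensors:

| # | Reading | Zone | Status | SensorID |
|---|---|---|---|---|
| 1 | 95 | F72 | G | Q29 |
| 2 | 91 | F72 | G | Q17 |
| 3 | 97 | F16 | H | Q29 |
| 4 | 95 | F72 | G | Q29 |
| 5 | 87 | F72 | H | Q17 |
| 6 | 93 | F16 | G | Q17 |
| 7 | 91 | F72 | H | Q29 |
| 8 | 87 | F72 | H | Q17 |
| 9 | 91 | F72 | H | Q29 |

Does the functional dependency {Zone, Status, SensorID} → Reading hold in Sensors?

Yes

(Zone=F72, Status=G, SensorID=Q29): rows 1, 4 → Reading = 95, 95 ✓
(Zone=F72, Status=G, SensorID=Q17): row 2 → Reading = 91 ✓
(Zone=F16, Status=H, SensorID=Q29): row 3 → Reading = 97 ✓
(Zone=F72, Status=H, SensorID=Q17): rows 5, 8 → Reading = 87, 87 ✓
(Zone=F16, Status=G, SensorID=Q17): row 6 → Reading = 93 ✓
(Zone=F72, Status=H, SensorID=Q29): rows 7, 9 → Reading = 91, 91 ✓
Every {Zone, Status, SensorID} value is associated with a single Reading value, so {Zone, Status, SensorID} → Reading holds.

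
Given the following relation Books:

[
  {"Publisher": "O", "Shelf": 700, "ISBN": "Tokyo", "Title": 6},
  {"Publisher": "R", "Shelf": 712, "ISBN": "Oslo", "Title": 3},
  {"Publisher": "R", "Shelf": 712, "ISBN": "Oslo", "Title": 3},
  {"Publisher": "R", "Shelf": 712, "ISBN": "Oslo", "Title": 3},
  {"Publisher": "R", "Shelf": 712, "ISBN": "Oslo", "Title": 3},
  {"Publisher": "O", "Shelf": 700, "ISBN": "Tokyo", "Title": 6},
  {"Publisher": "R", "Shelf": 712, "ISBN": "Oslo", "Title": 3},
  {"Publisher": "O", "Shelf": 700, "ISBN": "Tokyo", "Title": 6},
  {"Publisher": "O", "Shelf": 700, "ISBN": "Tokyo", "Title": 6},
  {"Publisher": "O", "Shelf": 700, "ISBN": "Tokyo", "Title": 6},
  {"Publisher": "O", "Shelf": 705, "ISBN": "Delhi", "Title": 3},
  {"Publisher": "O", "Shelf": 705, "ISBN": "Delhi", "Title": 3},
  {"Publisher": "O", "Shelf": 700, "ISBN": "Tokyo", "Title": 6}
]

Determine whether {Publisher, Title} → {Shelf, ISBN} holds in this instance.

(Publisher=O, Title=6): 6 rows → {Shelf,ISBN} = (700, Tokyo), (700, Tokyo), (700, Tokyo), (700, Tokyo), (700, Tokyo), (700, Tokyo) ✓
(Publisher=R, Title=3): 5 rows → {Shelf,ISBN} = (712, Oslo), (712, Oslo), (712, Oslo), (712, Oslo), (712, Oslo) ✓
(Publisher=O, Title=3): 2 rows → {Shelf,ISBN} = (705, Delhi), (705, Delhi) ✓
Every {Publisher, Title} value is associated with a single {Shelf, ISBN} value, so {Publisher, Title} → {Shelf, ISBN} holds.

Yes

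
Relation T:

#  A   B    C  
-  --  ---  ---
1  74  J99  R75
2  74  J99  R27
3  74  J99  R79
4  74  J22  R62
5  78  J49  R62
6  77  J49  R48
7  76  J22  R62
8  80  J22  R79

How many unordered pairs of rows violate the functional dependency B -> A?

B=J99: all 3 rows agree on A — 0 pairs.
B=J22: violating pairs (4,7), (4,8), (7,8) — 3 pairs.
B=J49: violating pairs (5,6) — 1 pair.

4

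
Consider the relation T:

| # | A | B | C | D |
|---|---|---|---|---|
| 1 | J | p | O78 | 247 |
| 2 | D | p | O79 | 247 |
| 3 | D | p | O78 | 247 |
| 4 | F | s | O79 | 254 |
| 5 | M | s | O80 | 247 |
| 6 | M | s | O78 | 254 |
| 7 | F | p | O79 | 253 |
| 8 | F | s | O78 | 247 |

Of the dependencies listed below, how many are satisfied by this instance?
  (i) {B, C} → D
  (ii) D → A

(i) {B, C} → D: (B=p, C=O79): rows 2, 7 → D takes values {247, 253} — violation; (B=s, C=O78): rows 6, 8 → D takes values {254, 247} — violation — fails.
(ii) D → A: D=247: rows 1, 2, 3, 5, 8 → A takes values {J, D, M, F} — violation; D=254: rows 4, 6 → A takes values {F, M} — violation — fails.
None of the 2 dependencies hold.

0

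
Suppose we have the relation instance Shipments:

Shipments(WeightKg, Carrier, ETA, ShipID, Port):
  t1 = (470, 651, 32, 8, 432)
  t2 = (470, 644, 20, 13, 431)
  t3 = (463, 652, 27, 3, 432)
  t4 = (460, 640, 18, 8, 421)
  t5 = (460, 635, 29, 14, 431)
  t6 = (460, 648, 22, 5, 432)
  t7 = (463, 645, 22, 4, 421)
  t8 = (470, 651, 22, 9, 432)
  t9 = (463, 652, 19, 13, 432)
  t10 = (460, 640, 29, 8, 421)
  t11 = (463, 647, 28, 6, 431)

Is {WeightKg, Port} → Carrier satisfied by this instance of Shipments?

Yes

(WeightKg=470, Port=432): rows 1, 8 → Carrier = 651, 651 ✓
(WeightKg=470, Port=431): row 2 → Carrier = 644 ✓
(WeightKg=463, Port=432): rows 3, 9 → Carrier = 652, 652 ✓
(WeightKg=460, Port=421): rows 4, 10 → Carrier = 640, 640 ✓
(WeightKg=460, Port=431): row 5 → Carrier = 635 ✓
(WeightKg=460, Port=432): row 6 → Carrier = 648 ✓
(WeightKg=463, Port=421): row 7 → Carrier = 645 ✓
(WeightKg=463, Port=431): row 11 → Carrier = 647 ✓
Every {WeightKg, Port} value is associated with a single Carrier value, so {WeightKg, Port} → Carrier holds.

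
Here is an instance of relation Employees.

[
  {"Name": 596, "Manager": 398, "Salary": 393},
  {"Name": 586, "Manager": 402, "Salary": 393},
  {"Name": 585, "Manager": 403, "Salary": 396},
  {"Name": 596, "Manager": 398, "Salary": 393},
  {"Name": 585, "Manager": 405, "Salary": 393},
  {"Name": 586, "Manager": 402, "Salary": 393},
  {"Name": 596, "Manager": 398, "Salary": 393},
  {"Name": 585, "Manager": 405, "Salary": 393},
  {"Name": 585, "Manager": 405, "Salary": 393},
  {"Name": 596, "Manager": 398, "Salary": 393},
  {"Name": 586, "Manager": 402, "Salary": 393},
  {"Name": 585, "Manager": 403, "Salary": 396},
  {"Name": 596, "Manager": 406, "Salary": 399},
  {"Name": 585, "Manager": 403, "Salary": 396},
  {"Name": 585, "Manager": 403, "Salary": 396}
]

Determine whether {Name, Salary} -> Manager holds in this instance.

(Name=596, Salary=393): 4 rows → Manager = 398, 398, 398, 398 ✓
(Name=586, Salary=393): 3 rows → Manager = 402, 402, 402 ✓
(Name=585, Salary=396): 4 rows → Manager = 403, 403, 403, 403 ✓
(Name=585, Salary=393): 3 rows → Manager = 405, 405, 405 ✓
(Name=596, Salary=399): 1 row → Manager = 406 ✓
Every {Name, Salary} value is associated with a single Manager value, so {Name, Salary} -> Manager holds.

Yes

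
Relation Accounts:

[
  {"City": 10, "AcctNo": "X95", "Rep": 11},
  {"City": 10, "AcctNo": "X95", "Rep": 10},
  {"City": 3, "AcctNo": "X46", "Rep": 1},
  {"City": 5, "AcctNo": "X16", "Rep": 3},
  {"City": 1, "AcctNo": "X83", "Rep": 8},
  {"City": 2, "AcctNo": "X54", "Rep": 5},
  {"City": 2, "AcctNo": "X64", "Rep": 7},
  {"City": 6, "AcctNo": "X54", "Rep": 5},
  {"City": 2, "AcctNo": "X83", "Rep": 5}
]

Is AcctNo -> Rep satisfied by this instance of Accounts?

No

AcctNo=X95: 2 rows → Rep takes values {11, 10} — violation
AcctNo=X46: 1 row → Rep = 1 ✓
AcctNo=X16: 1 row → Rep = 3 ✓
AcctNo=X83: 2 rows → Rep takes values {8, 5} — violation
AcctNo=X54: 2 rows → Rep = 5, 5 ✓
AcctNo=X64: 1 row → Rep = 7 ✓
Two rows agree on AcctNo but differ on Rep, so AcctNo -> Rep does not hold.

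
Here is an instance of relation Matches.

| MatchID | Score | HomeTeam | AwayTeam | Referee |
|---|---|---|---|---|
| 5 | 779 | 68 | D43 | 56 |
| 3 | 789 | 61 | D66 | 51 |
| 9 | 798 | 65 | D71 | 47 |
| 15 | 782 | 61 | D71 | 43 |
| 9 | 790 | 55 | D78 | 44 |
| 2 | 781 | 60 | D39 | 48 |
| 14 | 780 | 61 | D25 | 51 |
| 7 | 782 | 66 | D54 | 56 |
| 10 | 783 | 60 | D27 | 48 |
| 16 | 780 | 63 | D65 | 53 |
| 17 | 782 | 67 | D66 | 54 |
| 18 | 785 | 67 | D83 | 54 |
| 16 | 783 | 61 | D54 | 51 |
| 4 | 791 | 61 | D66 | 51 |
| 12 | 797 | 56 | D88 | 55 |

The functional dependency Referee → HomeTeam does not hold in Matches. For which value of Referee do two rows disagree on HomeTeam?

Referee=56: 2 rows → HomeTeam takes values {68, 66} — violation
Referee=51: 4 rows → HomeTeam = 61, 61, 61, 61 ✓
Referee=47: 1 row → HomeTeam = 65 ✓
Referee=43: 1 row → HomeTeam = 61 ✓
Referee=44: 1 row → HomeTeam = 55 ✓
Referee=48: 2 rows → HomeTeam = 60, 60 ✓
Referee=53: 1 row → HomeTeam = 63 ✓
Referee=54: 2 rows → HomeTeam = 67, 67 ✓
Referee=55: 1 row → HomeTeam = 56 ✓
The only Referee value with inconsistent HomeTeam is Referee=56.

56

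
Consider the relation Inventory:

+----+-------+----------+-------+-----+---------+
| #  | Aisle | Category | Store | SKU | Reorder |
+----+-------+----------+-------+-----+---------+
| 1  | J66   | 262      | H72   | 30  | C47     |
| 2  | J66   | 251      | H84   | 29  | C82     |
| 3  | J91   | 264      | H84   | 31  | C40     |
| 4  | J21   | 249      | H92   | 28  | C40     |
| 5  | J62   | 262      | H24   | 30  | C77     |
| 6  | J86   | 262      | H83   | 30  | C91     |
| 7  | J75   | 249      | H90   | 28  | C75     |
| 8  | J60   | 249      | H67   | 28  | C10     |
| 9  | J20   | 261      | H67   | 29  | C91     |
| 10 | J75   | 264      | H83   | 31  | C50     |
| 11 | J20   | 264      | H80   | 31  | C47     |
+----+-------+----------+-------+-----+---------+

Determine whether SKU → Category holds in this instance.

No

SKU=30: rows 1, 5, 6 → Category = 262, 262, 262 ✓
SKU=29: rows 2, 9 → Category takes values {251, 261} — violation
SKU=31: rows 3, 10, 11 → Category = 264, 264, 264 ✓
SKU=28: rows 4, 7, 8 → Category = 249, 249, 249 ✓
Two rows agree on SKU but differ on Category, so SKU → Category does not hold.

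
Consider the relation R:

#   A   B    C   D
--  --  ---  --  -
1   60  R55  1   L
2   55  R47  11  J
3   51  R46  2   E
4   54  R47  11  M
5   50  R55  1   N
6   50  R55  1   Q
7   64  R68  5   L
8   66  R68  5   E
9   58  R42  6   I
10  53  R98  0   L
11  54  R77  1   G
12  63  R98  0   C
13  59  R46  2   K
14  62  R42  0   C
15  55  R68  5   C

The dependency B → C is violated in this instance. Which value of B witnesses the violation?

R42

B=R55: rows 1, 5, 6 → C = 1, 1, 1 ✓
B=R47: rows 2, 4 → C = 11, 11 ✓
B=R46: rows 3, 13 → C = 2, 2 ✓
B=R68: rows 7, 8, 15 → C = 5, 5, 5 ✓
B=R42: rows 9, 14 → C takes values {6, 0} — violation
B=R98: rows 10, 12 → C = 0, 0 ✓
B=R77: row 11 → C = 1 ✓
The only B value with inconsistent C is B=R42.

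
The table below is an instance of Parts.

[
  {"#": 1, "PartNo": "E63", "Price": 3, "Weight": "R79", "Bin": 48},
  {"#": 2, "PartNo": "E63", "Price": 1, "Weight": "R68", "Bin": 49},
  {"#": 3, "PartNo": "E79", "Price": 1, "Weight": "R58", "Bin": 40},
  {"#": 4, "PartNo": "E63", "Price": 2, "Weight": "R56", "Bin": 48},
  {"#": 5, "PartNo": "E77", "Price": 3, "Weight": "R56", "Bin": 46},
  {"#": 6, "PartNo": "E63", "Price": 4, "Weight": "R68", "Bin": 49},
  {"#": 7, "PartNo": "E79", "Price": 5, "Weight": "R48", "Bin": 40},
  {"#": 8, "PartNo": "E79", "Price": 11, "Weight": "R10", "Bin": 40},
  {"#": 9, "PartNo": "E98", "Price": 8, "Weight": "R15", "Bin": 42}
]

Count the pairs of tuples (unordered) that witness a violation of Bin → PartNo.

0

Bin=48: all 2 rows agree on PartNo — 0 pairs.
Bin=49: all 2 rows agree on PartNo — 0 pairs.
Bin=40: all 3 rows agree on PartNo — 0 pairs.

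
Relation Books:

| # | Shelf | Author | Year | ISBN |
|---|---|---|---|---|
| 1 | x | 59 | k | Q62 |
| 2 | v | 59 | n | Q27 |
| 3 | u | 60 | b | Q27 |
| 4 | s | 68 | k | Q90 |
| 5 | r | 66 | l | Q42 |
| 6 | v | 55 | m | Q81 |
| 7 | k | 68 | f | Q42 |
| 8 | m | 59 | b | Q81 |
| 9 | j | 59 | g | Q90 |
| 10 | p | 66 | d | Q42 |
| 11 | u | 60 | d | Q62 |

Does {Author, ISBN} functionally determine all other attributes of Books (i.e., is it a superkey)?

No

Rows 5 and 10 have the same {Author, ISBN} value (Author=66, ISBN=Q42) but are distinct tuples, so {Author, ISBN} does not determine every attribute — not a superkey.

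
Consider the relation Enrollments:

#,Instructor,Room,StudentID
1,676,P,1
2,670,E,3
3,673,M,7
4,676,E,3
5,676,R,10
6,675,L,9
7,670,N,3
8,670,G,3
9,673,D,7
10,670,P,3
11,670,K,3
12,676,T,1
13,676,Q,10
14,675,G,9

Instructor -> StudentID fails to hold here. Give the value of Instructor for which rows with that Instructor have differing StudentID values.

676

Instructor=676: rows 1, 4, 5, 12, 13 → StudentID takes values {1, 3, 10} — violation
Instructor=670: rows 2, 7, 8, 10, 11 → StudentID = 3, 3, 3, 3, 3 ✓
Instructor=673: rows 3, 9 → StudentID = 7, 7 ✓
Instructor=675: rows 6, 14 → StudentID = 9, 9 ✓
The only Instructor value with inconsistent StudentID is Instructor=676.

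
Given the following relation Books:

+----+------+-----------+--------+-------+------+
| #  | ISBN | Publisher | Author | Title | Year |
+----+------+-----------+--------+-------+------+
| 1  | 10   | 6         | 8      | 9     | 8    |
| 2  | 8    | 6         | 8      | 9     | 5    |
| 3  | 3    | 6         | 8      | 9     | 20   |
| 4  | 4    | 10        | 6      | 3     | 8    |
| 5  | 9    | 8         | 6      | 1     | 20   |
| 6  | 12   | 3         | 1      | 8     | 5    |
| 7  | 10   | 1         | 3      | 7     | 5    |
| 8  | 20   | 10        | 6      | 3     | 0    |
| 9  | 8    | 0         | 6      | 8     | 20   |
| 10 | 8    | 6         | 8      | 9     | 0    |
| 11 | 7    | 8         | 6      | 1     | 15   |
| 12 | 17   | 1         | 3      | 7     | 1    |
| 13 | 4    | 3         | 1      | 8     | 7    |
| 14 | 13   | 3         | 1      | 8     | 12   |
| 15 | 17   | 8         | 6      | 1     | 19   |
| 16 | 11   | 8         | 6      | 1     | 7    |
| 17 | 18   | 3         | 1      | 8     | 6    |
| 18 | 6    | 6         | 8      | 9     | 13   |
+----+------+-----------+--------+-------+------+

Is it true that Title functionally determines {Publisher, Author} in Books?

No

Title=9: rows 1, 2, 3, 10, 18 → {Publisher,Author} = (6, 8), (6, 8), (6, 8), (6, 8), (6, 8) ✓
Title=3: rows 4, 8 → {Publisher,Author} = (10, 6), (10, 6) ✓
Title=1: rows 5, 11, 15, 16 → {Publisher,Author} = (8, 6), (8, 6), (8, 6), (8, 6) ✓
Title=8: rows 6, 9, 13, 14, 17 → {Publisher,Author} takes values {(3, 1), (0, 6)} — violation
Title=7: rows 7, 12 → {Publisher,Author} = (1, 3), (1, 3) ✓
Two rows agree on Title but differ on {Publisher, Author}, so Title → {Publisher, Author} does not hold.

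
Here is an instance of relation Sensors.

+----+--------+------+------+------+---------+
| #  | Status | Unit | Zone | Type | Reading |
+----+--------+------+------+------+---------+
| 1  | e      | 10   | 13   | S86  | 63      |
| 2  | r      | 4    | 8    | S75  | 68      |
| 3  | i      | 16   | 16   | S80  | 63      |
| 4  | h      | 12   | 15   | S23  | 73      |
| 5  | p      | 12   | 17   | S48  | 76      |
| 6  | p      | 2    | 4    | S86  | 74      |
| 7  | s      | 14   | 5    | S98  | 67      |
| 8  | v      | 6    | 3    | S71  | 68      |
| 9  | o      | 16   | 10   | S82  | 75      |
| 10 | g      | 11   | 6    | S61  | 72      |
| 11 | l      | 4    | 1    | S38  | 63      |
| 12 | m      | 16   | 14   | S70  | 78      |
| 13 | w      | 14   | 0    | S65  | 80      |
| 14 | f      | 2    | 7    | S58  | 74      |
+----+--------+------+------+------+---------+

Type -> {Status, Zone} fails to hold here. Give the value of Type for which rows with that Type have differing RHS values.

S86

Type=S86: rows 1, 6 → {Status,Zone} takes values {(e, 13), (p, 4)} — violation
Type=S75: row 2 → {Status,Zone} = (r, 8) ✓
Type=S80: row 3 → {Status,Zone} = (i, 16) ✓
Type=S23: row 4 → {Status,Zone} = (h, 15) ✓
Type=S48: row 5 → {Status,Zone} = (p, 17) ✓
Type=S98: row 7 → {Status,Zone} = (s, 5) ✓
Type=S71: row 8 → {Status,Zone} = (v, 3) ✓
Type=S82: row 9 → {Status,Zone} = (o, 10) ✓
Type=S61: row 10 → {Status,Zone} = (g, 6) ✓
Type=S38: row 11 → {Status,Zone} = (l, 1) ✓
Type=S70: row 12 → {Status,Zone} = (m, 14) ✓
Type=S65: row 13 → {Status,Zone} = (w, 0) ✓
Type=S58: row 14 → {Status,Zone} = (f, 7) ✓
The only Type value with inconsistent RHS is Type=S86.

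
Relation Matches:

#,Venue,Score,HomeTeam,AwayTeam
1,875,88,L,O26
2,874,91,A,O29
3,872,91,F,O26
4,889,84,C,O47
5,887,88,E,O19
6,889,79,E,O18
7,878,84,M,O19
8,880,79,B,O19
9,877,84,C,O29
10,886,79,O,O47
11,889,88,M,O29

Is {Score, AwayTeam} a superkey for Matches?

All 11 rows have distinct {Score, AwayTeam} values, so {Score, AwayTeam} → (all attributes) holds and {Score, AwayTeam} is a superkey.

Yes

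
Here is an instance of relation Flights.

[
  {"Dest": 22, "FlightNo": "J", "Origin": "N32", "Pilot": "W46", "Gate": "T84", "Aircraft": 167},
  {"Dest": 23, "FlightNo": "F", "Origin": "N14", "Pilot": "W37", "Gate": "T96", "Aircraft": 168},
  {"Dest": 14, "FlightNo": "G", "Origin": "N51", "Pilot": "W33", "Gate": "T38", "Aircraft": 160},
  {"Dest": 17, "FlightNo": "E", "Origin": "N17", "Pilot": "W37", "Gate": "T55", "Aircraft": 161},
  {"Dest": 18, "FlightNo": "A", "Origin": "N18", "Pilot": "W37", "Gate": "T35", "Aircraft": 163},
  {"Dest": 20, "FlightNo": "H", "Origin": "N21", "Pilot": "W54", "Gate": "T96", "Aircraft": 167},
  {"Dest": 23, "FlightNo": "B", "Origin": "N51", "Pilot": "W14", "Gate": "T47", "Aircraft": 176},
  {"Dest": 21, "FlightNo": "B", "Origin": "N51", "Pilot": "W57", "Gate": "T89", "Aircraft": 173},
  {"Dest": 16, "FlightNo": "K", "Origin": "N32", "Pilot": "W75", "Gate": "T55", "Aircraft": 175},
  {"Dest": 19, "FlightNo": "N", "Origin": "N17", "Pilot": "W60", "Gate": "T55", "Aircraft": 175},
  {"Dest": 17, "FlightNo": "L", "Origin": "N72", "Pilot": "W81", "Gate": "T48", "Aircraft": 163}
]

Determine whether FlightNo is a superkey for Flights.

Two distinct rows share FlightNo=B, so FlightNo does not determine every attribute — not a superkey.

No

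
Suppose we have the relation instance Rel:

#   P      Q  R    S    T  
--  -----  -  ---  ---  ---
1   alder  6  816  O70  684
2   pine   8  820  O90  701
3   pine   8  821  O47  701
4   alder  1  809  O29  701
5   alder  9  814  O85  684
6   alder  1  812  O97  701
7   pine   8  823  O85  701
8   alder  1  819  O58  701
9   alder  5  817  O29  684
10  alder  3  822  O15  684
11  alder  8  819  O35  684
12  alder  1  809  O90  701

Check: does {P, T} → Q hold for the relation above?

No

(P=alder, T=684): rows 1, 5, 9, 10, 11 → Q takes values {6, 9, 5, 3, 8} — violation
(P=pine, T=701): rows 2, 3, 7 → Q = 8, 8, 8 ✓
(P=alder, T=701): rows 4, 6, 8, 12 → Q = 1, 1, 1, 1 ✓
Two rows agree on {P, T} but differ on Q, so {P, T} → Q does not hold.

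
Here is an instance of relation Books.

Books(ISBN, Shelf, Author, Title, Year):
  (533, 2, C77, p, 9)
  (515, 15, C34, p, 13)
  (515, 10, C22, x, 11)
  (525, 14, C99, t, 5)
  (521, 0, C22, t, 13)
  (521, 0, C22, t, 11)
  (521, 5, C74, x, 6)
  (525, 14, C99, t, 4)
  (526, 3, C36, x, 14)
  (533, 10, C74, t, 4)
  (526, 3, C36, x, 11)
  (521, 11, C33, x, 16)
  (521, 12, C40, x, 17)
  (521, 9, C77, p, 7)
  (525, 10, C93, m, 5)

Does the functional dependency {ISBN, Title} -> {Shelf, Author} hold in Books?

No

(ISBN=533, Title=p): 1 row → {Shelf,Author} = (2, C77) ✓
(ISBN=515, Title=p): 1 row → {Shelf,Author} = (15, C34) ✓
(ISBN=515, Title=x): 1 row → {Shelf,Author} = (10, C22) ✓
(ISBN=525, Title=t): 2 rows → {Shelf,Author} = (14, C99), (14, C99) ✓
(ISBN=521, Title=t): 2 rows → {Shelf,Author} = (0, C22), (0, C22) ✓
(ISBN=521, Title=x): 3 rows → {Shelf,Author} takes values {(5, C74), (11, C33), (12, C40)} — violation
(ISBN=526, Title=x): 2 rows → {Shelf,Author} = (3, C36), (3, C36) ✓
(ISBN=533, Title=t): 1 row → {Shelf,Author} = (10, C74) ✓
(ISBN=521, Title=p): 1 row → {Shelf,Author} = (9, C77) ✓
(ISBN=525, Title=m): 1 row → {Shelf,Author} = (10, C93) ✓
Two rows agree on {ISBN, Title} but differ on {Shelf, Author}, so {ISBN, Title} -> {Shelf, Author} does not hold.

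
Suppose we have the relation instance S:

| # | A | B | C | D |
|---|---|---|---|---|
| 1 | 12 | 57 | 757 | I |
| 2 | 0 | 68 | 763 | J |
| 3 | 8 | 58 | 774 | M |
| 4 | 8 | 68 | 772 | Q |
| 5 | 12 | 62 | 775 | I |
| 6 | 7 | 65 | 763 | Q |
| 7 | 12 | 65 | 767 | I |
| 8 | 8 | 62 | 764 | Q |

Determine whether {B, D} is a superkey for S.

All 8 rows have distinct {B, D} values, so {B, D} → (all attributes) holds and {B, D} is a superkey.

Yes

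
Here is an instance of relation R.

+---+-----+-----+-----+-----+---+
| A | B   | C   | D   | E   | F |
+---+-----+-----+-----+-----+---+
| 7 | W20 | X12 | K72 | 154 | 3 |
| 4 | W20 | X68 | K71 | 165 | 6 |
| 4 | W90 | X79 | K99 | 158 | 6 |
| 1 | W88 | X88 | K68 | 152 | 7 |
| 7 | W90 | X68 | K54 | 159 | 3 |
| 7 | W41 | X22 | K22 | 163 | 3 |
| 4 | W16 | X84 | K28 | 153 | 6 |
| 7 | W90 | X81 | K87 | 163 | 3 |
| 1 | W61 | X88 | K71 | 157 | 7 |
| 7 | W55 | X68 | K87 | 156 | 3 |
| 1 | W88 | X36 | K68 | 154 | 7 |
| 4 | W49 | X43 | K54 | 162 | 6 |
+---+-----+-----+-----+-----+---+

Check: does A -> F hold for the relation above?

A=7: 5 rows → F = 3, 3, 3, 3, 3 ✓
A=4: 4 rows → F = 6, 6, 6, 6 ✓
A=1: 3 rows → F = 7, 7, 7 ✓
Every A value is associated with a single F value, so A -> F holds.

Yes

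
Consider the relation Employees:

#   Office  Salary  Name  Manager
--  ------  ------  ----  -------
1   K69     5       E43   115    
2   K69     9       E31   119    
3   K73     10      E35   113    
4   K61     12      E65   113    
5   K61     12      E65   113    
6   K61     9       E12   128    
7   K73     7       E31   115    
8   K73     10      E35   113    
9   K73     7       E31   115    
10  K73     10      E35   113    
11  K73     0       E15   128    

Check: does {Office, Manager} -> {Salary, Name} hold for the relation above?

(Office=K69, Manager=115): row 1 → {Salary,Name} = (5, E43) ✓
(Office=K69, Manager=119): row 2 → {Salary,Name} = (9, E31) ✓
(Office=K73, Manager=113): rows 3, 8, 10 → {Salary,Name} = (10, E35), (10, E35), (10, E35) ✓
(Office=K61, Manager=113): rows 4, 5 → {Salary,Name} = (12, E65), (12, E65) ✓
(Office=K61, Manager=128): row 6 → {Salary,Name} = (9, E12) ✓
(Office=K73, Manager=115): rows 7, 9 → {Salary,Name} = (7, E31), (7, E31) ✓
(Office=K73, Manager=128): row 11 → {Salary,Name} = (0, E15) ✓
Every {Office, Manager} value is associated with a single {Salary, Name} value, so {Office, Manager} -> {Salary, Name} holds.

Yes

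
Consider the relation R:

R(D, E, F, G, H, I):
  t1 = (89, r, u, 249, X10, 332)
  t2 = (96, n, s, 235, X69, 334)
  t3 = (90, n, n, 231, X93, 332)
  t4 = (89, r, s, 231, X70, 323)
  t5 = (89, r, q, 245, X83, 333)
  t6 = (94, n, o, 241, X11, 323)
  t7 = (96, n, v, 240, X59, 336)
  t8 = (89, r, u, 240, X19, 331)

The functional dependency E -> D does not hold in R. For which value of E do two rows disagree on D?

n

E=r: rows 1, 4, 5, 8 → D = 89, 89, 89, 89 ✓
E=n: rows 2, 3, 6, 7 → D takes values {96, 90, 94} — violation
The only E value with inconsistent D is E=n.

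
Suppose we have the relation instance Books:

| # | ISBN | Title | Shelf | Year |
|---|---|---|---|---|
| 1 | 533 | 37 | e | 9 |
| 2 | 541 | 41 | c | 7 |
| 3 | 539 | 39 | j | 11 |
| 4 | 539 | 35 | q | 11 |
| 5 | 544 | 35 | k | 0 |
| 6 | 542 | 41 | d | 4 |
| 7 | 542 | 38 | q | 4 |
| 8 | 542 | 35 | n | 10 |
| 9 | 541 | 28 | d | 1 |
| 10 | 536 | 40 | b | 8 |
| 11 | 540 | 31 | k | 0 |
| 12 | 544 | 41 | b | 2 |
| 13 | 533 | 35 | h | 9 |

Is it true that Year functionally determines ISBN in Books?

Year=9: rows 1, 13 → ISBN = 533, 533 ✓
Year=7: row 2 → ISBN = 541 ✓
Year=11: rows 3, 4 → ISBN = 539, 539 ✓
Year=0: rows 5, 11 → ISBN takes values {544, 540} — violation
Year=4: rows 6, 7 → ISBN = 542, 542 ✓
Year=10: row 8 → ISBN = 542 ✓
Year=1: row 9 → ISBN = 541 ✓
Year=8: row 10 → ISBN = 536 ✓
Year=2: row 12 → ISBN = 544 ✓
Two rows agree on Year but differ on ISBN, so Year → ISBN does not hold.

No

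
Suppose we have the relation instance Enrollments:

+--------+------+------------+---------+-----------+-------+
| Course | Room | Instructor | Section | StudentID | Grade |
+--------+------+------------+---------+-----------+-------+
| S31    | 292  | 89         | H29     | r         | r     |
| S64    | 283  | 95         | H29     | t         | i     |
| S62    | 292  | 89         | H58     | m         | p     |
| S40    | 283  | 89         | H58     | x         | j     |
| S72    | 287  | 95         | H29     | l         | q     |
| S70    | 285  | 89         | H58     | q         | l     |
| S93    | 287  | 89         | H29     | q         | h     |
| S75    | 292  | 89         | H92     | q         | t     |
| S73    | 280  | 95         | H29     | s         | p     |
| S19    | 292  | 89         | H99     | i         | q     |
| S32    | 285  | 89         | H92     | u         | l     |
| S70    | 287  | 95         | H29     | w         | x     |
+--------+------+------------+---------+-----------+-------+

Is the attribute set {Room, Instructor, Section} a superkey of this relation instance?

Two distinct rows share (Room=287, Instructor=95, Section=H29), so {Room, Instructor, Section} does not determine every attribute — not a superkey.

No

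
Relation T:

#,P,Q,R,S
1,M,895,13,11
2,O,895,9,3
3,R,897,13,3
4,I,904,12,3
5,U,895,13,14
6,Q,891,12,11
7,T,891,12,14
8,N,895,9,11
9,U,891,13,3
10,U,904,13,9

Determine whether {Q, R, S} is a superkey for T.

Yes

All 10 rows have distinct {Q, R, S} values, so {Q, R, S} → (all attributes) holds and {Q, R, S} is a superkey.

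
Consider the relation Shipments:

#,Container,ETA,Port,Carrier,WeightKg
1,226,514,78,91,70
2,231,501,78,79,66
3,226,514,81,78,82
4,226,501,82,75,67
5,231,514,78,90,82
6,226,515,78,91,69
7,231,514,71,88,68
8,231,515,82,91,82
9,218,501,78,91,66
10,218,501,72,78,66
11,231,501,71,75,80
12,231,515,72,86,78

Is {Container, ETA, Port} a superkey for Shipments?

Yes

All 12 rows have distinct {Container, ETA, Port} values, so {Container, ETA, Port} → (all attributes) holds and {Container, ETA, Port} is a superkey.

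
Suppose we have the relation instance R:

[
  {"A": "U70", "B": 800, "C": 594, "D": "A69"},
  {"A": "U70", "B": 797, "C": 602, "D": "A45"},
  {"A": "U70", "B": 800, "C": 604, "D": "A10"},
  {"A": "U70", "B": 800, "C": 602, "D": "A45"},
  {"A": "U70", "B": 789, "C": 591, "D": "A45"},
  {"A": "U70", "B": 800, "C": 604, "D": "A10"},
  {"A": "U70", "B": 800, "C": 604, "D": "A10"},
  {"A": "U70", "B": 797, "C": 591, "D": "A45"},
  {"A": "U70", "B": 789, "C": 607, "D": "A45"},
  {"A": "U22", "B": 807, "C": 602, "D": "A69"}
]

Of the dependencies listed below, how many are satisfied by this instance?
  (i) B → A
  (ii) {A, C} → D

2

(i) B → A: every LHS value maps to a single RHS value — holds.
(ii) {A, C} → D: every LHS value maps to a single RHS value — holds.
2 of the 2 dependencies hold.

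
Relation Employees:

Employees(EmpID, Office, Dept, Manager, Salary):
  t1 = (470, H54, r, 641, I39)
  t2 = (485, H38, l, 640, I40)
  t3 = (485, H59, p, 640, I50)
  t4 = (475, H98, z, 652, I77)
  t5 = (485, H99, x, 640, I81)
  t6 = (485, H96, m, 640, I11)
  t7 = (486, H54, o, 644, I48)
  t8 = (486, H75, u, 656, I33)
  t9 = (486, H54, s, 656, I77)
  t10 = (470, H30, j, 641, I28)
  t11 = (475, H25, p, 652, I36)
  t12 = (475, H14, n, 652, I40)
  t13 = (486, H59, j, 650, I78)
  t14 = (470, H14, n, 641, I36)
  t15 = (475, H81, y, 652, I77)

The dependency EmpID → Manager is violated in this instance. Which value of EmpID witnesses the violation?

EmpID=470: rows 1, 10, 14 → Manager = 641, 641, 641 ✓
EmpID=485: rows 2, 3, 5, 6 → Manager = 640, 640, 640, 640 ✓
EmpID=475: rows 4, 11, 12, 15 → Manager = 652, 652, 652, 652 ✓
EmpID=486: rows 7, 8, 9, 13 → Manager takes values {644, 656, 650} — violation
The only EmpID value with inconsistent Manager is EmpID=486.

486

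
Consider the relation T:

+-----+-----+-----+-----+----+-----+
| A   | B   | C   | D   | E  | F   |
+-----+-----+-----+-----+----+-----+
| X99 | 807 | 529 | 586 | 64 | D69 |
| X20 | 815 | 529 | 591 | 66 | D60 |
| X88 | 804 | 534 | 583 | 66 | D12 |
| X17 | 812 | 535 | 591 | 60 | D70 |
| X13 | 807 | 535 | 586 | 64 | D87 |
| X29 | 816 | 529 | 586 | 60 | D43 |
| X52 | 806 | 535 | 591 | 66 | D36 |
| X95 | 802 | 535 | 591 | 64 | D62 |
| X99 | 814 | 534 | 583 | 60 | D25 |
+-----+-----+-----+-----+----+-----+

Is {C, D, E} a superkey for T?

Yes

All 9 rows have distinct {C, D, E} values, so {C, D, E} → (all attributes) holds and {C, D, E} is a superkey.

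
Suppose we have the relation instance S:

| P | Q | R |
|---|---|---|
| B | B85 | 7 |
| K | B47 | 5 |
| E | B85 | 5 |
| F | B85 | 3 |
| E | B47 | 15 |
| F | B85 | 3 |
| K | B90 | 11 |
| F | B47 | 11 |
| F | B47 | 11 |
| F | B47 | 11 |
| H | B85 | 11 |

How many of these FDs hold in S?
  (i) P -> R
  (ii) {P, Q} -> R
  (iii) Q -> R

(i) P -> R: P=K: 2 rows → R takes values {5, 11} — violation; P=E: 2 rows → R takes values {5, 15} — violation; P=F: 5 rows → R takes values {3, 11} — violation — fails.
(ii) {P, Q} -> R: every LHS value maps to a single RHS value — holds.
(iii) Q -> R: Q=B85: 5 rows → R takes values {7, 5, 3, 11} — violation; Q=B47: 5 rows → R takes values {5, 15, 11} — violation — fails.
1 of the 3 dependencies holds.

1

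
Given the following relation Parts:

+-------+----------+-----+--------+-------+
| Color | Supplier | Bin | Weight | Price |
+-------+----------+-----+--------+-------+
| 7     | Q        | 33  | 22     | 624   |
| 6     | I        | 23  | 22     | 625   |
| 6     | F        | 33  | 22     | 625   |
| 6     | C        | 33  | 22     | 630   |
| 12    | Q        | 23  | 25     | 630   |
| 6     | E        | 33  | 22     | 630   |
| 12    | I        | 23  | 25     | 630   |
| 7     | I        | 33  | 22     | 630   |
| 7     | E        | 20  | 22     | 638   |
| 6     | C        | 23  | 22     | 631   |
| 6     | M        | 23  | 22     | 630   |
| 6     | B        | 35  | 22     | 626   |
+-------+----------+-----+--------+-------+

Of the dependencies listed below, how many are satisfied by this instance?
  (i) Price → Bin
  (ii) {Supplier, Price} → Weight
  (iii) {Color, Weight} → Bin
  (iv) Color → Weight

(i) Price → Bin: Price=625: 2 rows → Bin takes values {23, 33} — violation; Price=630: 6 rows → Bin takes values {33, 23} — violation — fails.
(ii) {Supplier, Price} → Weight: (Supplier=I, Price=630): 2 rows → Weight takes values {25, 22} — violation — fails.
(iii) {Color, Weight} → Bin: (Color=7, Weight=22): 3 rows → Bin takes values {33, 20} — violation; (Color=6, Weight=22): 7 rows → Bin takes values {23, 33, 35} — violation — fails.
(iv) Color → Weight: every LHS value maps to a single RHS value — holds.
1 of the 4 dependencies holds.

1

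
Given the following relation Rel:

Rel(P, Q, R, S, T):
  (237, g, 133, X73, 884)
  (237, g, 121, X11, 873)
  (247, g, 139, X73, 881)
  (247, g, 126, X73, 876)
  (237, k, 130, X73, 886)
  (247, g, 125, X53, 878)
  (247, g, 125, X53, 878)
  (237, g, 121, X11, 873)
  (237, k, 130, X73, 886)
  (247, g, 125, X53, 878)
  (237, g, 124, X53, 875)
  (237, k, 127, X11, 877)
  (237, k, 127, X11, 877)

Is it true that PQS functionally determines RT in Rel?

(P=237, Q=g, S=X73): 1 row → {R,T} = (133, 884) ✓
(P=237, Q=g, S=X11): 2 rows → {R,T} = (121, 873), (121, 873) ✓
(P=247, Q=g, S=X73): 2 rows → {R,T} takes values {(139, 881), (126, 876)} — violation
(P=237, Q=k, S=X73): 2 rows → {R,T} = (130, 886), (130, 886) ✓
(P=247, Q=g, S=X53): 3 rows → {R,T} = (125, 878), (125, 878), (125, 878) ✓
(P=237, Q=g, S=X53): 1 row → {R,T} = (124, 875) ✓
(P=237, Q=k, S=X11): 2 rows → {R,T} = (127, 877), (127, 877) ✓
Two rows agree on PQS but differ on RT, so PQS -> RT does not hold.

No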